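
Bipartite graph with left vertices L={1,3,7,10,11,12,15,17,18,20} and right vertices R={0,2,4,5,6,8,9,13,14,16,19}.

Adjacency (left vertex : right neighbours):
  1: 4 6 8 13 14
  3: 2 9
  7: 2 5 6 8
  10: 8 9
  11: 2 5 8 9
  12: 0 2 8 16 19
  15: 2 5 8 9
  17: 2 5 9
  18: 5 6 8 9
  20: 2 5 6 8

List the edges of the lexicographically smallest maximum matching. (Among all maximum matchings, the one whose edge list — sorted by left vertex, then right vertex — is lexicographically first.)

|M| = 7 (so the lex-smallest maximum matching has 7 edges)
process left vertices in ascending order; for each, take the smallest-labelled available neighbour that still permits 7 edges overall, or leave it unmatched if none does
lex-smallest matching: {1-4, 3-2, 7-5, 10-8, 11-9, 12-0, 18-6}

Lex-smallest maximum matching: {(1,4), (3,2), (7,5), (10,8), (11,9), (12,0), (18,6)}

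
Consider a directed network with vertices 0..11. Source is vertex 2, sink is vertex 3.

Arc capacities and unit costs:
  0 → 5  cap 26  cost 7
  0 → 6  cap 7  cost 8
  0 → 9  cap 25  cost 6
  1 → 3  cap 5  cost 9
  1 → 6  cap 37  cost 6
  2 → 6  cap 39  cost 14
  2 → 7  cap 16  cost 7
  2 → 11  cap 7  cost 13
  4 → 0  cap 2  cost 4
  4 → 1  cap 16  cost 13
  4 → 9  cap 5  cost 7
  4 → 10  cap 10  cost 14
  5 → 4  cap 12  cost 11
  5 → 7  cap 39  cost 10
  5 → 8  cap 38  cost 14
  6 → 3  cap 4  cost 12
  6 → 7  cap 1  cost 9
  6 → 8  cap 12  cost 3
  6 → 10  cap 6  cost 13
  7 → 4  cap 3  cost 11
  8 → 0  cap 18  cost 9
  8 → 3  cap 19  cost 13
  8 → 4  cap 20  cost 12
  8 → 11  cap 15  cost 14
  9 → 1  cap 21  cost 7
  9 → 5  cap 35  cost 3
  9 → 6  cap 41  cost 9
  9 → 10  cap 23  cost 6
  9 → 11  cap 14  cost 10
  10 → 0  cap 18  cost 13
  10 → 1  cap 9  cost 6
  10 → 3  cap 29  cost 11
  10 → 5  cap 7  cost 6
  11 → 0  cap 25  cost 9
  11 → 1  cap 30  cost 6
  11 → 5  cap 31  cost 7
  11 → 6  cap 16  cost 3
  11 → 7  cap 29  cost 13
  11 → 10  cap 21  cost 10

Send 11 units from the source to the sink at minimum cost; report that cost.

shortest-cost path #1: 2→6→3 push 4 @ unit cost 26 (adds 104)
shortest-cost path #2: 2→11→1→3 push 5 @ unit cost 28 (adds 140)
shortest-cost path #3: 2→6→8→3 push 2 @ unit cost 30 (adds 60)
total cost = 304

Minimum cost for 11 units: 304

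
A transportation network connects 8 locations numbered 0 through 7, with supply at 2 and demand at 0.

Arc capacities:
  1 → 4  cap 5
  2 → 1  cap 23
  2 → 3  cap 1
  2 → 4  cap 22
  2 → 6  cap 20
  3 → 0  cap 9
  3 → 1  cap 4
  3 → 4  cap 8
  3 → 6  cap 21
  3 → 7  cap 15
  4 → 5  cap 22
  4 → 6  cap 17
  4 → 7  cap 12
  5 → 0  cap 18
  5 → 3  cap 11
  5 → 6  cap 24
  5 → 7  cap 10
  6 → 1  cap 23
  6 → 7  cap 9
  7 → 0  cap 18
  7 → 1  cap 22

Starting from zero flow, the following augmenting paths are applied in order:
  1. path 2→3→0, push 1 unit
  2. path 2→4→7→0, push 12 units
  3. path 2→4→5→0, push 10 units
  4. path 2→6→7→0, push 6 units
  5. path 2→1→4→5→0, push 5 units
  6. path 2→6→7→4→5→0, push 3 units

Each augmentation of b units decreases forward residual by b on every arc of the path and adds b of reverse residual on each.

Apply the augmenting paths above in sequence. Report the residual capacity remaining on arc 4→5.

after path 1 (2→3→0, push 1): res(4,5)=22
after path 2 (2→4→7→0, push 12): res(4,5)=22
after path 3 (2→4→5→0, push 10): res(4,5)=12
after path 4 (2→6→7→0, push 6): res(4,5)=12
after path 5 (2→1→4→5→0, push 5): res(4,5)=7
after path 6 (2→6→7→4→5→0, push 3): res(4,5)=4

Residual capacity of (4,5): 4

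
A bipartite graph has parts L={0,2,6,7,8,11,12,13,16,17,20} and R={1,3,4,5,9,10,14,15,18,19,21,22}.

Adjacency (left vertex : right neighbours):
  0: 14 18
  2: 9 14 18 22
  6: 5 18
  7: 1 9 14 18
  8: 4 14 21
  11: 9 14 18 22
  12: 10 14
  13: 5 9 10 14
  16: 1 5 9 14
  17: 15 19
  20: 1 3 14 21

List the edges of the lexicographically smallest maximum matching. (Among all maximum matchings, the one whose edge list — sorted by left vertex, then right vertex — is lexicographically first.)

Lex-smallest maximum matching: {(0,14), (2,9), (6,5), (7,18), (8,4), (11,22), (12,10), (16,1), (17,15), (20,3)}

|M| = 10 (so the lex-smallest maximum matching has 10 edges)
process left vertices in ascending order; for each, take the smallest-labelled available neighbour that still permits 10 edges overall, or leave it unmatched if none does
lex-smallest matching: {0-14, 2-9, 6-5, 7-18, 8-4, 11-22, 12-10, 16-1, 17-15, 20-3}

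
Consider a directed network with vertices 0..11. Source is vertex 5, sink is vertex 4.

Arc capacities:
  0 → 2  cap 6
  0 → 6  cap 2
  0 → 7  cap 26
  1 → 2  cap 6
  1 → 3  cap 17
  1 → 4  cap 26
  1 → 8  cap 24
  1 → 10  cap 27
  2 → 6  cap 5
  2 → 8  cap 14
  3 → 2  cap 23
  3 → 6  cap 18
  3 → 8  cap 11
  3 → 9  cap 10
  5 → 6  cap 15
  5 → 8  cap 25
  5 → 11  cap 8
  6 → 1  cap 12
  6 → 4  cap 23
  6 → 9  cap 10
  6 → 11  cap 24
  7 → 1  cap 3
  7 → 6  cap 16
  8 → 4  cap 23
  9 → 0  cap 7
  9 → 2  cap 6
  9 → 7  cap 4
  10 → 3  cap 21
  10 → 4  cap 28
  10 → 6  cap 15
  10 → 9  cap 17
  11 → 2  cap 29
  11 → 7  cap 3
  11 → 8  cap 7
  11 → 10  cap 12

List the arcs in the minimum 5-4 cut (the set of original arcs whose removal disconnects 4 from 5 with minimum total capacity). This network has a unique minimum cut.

augment #1: 5→6→4 push 15
augment #2: 5→8→4 push 23
augment #3: 5→11→10→4 push 8
max flow = 46; residual-reachable set from 5 gives S-side
cut edges (S→T): {(5,6), (5,11), (8,4)} total cap 46

Min-cut arcs: {(5,6), (5,11), (8,4)} (total capacity 46)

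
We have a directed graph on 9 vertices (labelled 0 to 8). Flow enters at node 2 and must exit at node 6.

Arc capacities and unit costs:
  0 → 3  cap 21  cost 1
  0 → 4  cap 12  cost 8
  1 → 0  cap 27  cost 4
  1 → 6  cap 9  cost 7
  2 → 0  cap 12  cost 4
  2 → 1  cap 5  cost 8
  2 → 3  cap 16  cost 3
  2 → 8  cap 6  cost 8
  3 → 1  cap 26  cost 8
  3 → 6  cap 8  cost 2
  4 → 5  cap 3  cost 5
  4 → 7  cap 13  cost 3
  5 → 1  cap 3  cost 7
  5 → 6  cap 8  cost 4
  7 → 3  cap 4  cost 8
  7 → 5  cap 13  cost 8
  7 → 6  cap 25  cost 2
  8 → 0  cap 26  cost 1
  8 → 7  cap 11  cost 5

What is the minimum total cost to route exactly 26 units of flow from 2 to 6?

shortest-cost path #1: 2→3→6 push 8 @ unit cost 5 (adds 40)
shortest-cost path #2: 2→1→6 push 5 @ unit cost 15 (adds 75)
shortest-cost path #3: 2→8→7→6 push 6 @ unit cost 15 (adds 90)
shortest-cost path #4: 2→0→4→7→6 push 7 @ unit cost 17 (adds 119)
total cost = 324

Minimum cost for 26 units: 324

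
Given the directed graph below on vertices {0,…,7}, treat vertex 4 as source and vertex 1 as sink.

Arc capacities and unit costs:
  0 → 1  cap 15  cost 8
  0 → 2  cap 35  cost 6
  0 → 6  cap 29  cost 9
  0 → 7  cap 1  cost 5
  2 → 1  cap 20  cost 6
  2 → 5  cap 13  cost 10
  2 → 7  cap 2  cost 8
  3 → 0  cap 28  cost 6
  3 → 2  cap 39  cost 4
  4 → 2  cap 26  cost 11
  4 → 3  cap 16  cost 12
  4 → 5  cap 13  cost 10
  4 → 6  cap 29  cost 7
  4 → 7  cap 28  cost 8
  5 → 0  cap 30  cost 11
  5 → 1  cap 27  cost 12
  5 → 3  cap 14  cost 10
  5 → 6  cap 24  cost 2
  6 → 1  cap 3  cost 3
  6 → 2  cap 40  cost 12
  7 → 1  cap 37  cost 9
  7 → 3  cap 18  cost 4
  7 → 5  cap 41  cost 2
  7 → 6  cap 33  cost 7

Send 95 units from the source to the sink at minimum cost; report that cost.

Minimum cost for 95 units: 2111

shortest-cost path #1: 4→6→1 push 3 @ unit cost 10 (adds 30)
shortest-cost path #2: 4→7→1 push 28 @ unit cost 17 (adds 476)
shortest-cost path #3: 4→2→1 push 20 @ unit cost 17 (adds 340)
shortest-cost path #4: 4→5→1 push 13 @ unit cost 22 (adds 286)
shortest-cost path #5: 4→3→0→1 push 15 @ unit cost 26 (adds 390)
shortest-cost path #6: 4→2→7→1 push 2 @ unit cost 28 (adds 56)
shortest-cost path #7: 4→3→0→7→1 push 1 @ unit cost 32 (adds 32)
shortest-cost path #8: 4→2→5→1 push 4 @ unit cost 33 (adds 132)
shortest-cost path #9: 4→6→2→5→1 push 9 @ unit cost 41 (adds 369)
total cost = 2111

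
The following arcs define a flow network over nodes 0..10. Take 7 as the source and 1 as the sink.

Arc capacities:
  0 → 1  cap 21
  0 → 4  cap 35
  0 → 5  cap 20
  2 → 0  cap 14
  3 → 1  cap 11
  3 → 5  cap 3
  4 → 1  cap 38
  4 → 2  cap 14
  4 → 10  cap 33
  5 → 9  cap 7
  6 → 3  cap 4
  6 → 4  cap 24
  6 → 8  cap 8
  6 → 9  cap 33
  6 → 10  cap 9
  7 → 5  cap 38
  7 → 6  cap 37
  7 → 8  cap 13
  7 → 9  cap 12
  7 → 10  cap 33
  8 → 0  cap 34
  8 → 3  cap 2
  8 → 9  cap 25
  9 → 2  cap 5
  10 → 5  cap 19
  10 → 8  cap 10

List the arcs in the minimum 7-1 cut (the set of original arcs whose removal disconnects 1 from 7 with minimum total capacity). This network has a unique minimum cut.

Min-cut arcs: {(6,3), (6,4), (6,8), (7,8), (9,2), (10,8)} (total capacity 64)

augment #1: 7→6→3→1 push 4
augment #2: 7→6→4→1 push 24
augment #3: 7→8→0→1 push 13
augment #4: 7→6→8→0→1 push 8
augment #5: 7→10→8→3→1 push 2
augment #6: 7→9→2→0→4→1 push 5
augment #7: 7→10→8→0→4→1 push 8
max flow = 64; residual-reachable set from 7 gives S-side
cut edges (S→T): {(6,3), (6,4), (6,8), (7,8), (9,2), (10,8)} total cap 64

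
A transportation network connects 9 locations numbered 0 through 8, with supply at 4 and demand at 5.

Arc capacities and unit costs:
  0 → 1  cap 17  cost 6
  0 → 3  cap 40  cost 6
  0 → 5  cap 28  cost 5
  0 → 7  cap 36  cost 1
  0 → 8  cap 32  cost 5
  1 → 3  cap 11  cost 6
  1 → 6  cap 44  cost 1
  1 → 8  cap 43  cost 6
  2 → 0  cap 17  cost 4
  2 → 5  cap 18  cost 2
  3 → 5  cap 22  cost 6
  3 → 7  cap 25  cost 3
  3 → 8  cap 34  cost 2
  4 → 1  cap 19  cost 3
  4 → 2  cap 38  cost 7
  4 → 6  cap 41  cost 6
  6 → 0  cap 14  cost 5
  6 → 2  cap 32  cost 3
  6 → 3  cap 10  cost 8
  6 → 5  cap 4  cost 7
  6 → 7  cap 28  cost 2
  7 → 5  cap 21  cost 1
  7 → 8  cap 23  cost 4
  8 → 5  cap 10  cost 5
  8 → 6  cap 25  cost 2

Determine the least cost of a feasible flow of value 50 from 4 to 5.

shortest-cost path #1: 4→1→6→7→5 push 19 @ unit cost 7 (adds 133)
shortest-cost path #2: 4→6→7→5 push 2 @ unit cost 9 (adds 18)
shortest-cost path #3: 4→2→5 push 18 @ unit cost 9 (adds 162)
shortest-cost path #4: 4→6→5 push 4 @ unit cost 13 (adds 52)
shortest-cost path #5: 4→6→0→5 push 7 @ unit cost 16 (adds 112)
total cost = 477

Minimum cost for 50 units: 477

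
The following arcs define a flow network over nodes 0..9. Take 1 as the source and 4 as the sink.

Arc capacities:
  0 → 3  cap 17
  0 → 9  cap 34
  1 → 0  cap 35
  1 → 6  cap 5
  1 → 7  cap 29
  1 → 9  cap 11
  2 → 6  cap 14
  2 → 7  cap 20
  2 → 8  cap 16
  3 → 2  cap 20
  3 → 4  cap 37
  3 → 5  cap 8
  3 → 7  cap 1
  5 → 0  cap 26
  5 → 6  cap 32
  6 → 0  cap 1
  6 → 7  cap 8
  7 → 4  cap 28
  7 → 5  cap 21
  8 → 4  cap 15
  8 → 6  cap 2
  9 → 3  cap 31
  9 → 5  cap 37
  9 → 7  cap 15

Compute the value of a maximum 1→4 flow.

Maximum flow value: 76

augment #1: 1→7→4 bottleneck 28, total now 28
augment #2: 1→0→3→4 bottleneck 17, total now 45
augment #3: 1→9→3→4 bottleneck 11, total now 56
augment #4: 1→0→9→3→4 bottleneck 9, total now 65
augment #5: 1→0→9→3→2→8→4 bottleneck 9, total now 74
augment #6: 1→6→0→9→3→2→8→4 bottleneck 1, total now 75
augment #7: 1→7→5→0→9→3→2→8→4 bottleneck 1, total now 76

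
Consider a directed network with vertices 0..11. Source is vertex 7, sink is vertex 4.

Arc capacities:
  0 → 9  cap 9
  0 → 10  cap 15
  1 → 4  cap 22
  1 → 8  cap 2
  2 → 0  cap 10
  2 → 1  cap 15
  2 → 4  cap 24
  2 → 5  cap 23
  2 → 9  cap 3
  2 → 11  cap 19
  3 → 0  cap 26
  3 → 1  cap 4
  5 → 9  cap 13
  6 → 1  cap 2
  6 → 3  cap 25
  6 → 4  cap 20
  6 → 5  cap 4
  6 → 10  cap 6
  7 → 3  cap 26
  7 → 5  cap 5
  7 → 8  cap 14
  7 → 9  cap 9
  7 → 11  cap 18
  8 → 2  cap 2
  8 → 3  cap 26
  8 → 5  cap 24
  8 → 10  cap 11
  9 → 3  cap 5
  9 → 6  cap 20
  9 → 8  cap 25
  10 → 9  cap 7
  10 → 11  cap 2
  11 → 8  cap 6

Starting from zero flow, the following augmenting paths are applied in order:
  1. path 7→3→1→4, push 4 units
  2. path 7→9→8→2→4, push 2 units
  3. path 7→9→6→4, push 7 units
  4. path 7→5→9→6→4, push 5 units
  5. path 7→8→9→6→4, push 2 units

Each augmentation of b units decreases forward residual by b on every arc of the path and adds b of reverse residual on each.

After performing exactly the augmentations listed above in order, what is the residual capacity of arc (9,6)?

after path 1 (7→3→1→4, push 4): res(9,6)=20
after path 2 (7→9→8→2→4, push 2): res(9,6)=20
after path 3 (7→9→6→4, push 7): res(9,6)=13
after path 4 (7→5→9→6→4, push 5): res(9,6)=8
after path 5 (7→8→9→6→4, push 2): res(9,6)=6

Residual capacity of (9,6): 6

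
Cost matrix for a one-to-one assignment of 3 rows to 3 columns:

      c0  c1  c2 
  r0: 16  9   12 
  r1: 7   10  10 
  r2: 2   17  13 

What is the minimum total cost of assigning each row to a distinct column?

Minimum assignment cost: 21

optimal assignment: row0→col1 (cost 9), row1→col2 (cost 10), row2→col0 (cost 2)
total = 9 + 10 + 2 = 21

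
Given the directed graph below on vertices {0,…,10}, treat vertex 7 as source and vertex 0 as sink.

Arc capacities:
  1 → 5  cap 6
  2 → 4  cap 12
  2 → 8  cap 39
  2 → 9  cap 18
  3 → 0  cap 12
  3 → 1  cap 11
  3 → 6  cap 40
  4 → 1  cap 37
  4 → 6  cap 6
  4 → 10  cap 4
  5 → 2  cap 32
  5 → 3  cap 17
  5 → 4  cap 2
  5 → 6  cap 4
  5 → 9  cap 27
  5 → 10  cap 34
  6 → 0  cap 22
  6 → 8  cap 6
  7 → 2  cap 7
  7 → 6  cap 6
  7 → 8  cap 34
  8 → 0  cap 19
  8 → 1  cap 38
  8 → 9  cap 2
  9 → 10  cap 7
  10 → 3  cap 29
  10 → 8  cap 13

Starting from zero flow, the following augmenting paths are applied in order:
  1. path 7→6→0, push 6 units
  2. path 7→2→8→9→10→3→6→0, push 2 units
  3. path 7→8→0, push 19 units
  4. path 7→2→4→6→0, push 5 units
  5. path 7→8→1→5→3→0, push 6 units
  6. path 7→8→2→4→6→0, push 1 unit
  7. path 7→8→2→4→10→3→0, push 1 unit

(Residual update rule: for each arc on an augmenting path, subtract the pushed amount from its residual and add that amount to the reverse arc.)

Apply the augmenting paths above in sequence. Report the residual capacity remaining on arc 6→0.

Residual capacity of (6,0): 8

after path 1 (7→6→0, push 6): res(6,0)=16
after path 2 (7→2→8→9→10→3→6→0, push 2): res(6,0)=14
after path 3 (7→8→0, push 19): res(6,0)=14
after path 4 (7→2→4→6→0, push 5): res(6,0)=9
after path 5 (7→8→1→5→3→0, push 6): res(6,0)=9
after path 6 (7→8→2→4→6→0, push 1): res(6,0)=8
after path 7 (7→8→2→4→10→3→0, push 1): res(6,0)=8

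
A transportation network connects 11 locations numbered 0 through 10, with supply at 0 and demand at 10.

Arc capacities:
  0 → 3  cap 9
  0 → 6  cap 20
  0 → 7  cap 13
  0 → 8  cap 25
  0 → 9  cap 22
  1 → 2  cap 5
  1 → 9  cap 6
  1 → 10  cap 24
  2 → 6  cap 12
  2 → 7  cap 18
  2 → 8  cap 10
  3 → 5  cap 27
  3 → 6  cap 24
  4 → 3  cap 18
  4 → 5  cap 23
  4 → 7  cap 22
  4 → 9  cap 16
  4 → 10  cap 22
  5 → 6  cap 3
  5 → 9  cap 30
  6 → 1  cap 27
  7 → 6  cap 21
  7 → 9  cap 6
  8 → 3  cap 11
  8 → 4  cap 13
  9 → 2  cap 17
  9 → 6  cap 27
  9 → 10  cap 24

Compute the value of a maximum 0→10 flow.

Maximum flow value: 61

augment #1: 0→9→10 bottleneck 22, total now 22
augment #2: 0→6→1→10 bottleneck 20, total now 42
augment #3: 0→7→9→10 bottleneck 2, total now 44
augment #4: 0→8→4→10 bottleneck 13, total now 57
augment #5: 0→3→6→1→10 bottleneck 4, total now 61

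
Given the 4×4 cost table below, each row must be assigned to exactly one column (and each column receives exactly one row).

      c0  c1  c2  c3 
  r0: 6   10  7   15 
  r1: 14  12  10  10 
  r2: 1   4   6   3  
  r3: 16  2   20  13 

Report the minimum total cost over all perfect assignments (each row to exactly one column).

optimal assignment: row0→col2 (cost 7), row1→col3 (cost 10), row2→col0 (cost 1), row3→col1 (cost 2)
total = 7 + 10 + 1 + 2 = 20

Minimum assignment cost: 20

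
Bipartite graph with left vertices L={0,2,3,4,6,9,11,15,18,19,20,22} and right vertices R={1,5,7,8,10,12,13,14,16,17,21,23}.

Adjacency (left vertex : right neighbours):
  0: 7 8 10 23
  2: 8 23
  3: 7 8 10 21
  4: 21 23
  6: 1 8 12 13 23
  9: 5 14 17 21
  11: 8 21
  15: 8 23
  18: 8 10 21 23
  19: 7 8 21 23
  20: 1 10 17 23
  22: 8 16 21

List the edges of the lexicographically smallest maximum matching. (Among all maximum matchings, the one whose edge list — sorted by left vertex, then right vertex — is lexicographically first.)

Lex-smallest maximum matching: {(0,7), (2,8), (3,10), (4,21), (6,1), (9,5), (15,23), (20,17), (22,16)}

|M| = 9 (so the lex-smallest maximum matching has 9 edges)
process left vertices in ascending order; for each, take the smallest-labelled available neighbour that still permits 9 edges overall, or leave it unmatched if none does
lex-smallest matching: {0-7, 2-8, 3-10, 4-21, 6-1, 9-5, 15-23, 20-17, 22-16}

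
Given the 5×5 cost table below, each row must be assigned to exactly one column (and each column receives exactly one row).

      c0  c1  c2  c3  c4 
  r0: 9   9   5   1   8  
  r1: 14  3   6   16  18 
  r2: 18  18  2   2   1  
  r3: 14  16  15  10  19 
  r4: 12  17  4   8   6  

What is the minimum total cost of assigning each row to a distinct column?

optimal assignment: row0→col3 (cost 1), row1→col1 (cost 3), row2→col4 (cost 1), row3→col0 (cost 14), row4→col2 (cost 4)
total = 1 + 3 + 1 + 14 + 4 = 23

Minimum assignment cost: 23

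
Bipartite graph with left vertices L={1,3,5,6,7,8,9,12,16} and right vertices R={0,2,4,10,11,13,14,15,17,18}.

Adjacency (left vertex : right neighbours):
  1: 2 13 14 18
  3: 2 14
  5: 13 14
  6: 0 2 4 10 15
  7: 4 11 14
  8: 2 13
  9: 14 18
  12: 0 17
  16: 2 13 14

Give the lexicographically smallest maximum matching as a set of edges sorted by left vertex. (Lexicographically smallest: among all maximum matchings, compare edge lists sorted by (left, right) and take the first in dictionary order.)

Lex-smallest maximum matching: {(1,2), (3,14), (5,13), (6,0), (7,4), (9,18), (12,17)}

|M| = 7 (so the lex-smallest maximum matching has 7 edges)
process left vertices in ascending order; for each, take the smallest-labelled available neighbour that still permits 7 edges overall, or leave it unmatched if none does
lex-smallest matching: {1-2, 3-14, 5-13, 6-0, 7-4, 9-18, 12-17}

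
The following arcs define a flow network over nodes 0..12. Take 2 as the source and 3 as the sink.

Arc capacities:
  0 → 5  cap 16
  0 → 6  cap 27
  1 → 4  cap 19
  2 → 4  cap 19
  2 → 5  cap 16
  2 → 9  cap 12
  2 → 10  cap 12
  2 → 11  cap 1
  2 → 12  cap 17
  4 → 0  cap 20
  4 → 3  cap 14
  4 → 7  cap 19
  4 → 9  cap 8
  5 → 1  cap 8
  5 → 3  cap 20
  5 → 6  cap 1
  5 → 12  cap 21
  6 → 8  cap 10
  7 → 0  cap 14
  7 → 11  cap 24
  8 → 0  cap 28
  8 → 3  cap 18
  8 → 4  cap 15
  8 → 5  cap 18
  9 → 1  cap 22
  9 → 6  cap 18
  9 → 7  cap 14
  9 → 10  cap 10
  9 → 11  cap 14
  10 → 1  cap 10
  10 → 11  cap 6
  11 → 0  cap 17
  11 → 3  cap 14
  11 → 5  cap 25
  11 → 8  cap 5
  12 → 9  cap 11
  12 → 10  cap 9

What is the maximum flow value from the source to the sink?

augment #1: 2→4→3 bottleneck 14, total now 14
augment #2: 2→5→3 bottleneck 16, total now 30
augment #3: 2→11→3 bottleneck 1, total now 31
augment #4: 2→9→11→3 bottleneck 12, total now 43
augment #5: 2→10→11→3 bottleneck 1, total now 44
augment #6: 2→4→0→5→3 bottleneck 4, total now 48
augment #7: 2→10→11→8→3 bottleneck 5, total now 53
augment #8: 2→4→0→6→8→3 bottleneck 1, total now 54
augment #9: 2→12→9→6→8→3 bottleneck 9, total now 63

Maximum flow value: 63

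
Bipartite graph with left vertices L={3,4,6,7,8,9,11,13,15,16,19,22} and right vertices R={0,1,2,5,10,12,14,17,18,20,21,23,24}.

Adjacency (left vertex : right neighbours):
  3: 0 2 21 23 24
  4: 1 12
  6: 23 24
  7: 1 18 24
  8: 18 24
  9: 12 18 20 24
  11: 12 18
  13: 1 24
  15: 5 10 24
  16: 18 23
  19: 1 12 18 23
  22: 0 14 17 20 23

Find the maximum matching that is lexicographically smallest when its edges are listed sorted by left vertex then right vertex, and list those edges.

|M| = 9 (so the lex-smallest maximum matching has 9 edges)
process left vertices in ascending order; for each, take the smallest-labelled available neighbour that still permits 9 edges overall, or leave it unmatched if none does
lex-smallest matching: {3-0, 4-1, 6-23, 7-18, 8-24, 9-20, 11-12, 15-5, 22-14}

Lex-smallest maximum matching: {(3,0), (4,1), (6,23), (7,18), (8,24), (9,20), (11,12), (15,5), (22,14)}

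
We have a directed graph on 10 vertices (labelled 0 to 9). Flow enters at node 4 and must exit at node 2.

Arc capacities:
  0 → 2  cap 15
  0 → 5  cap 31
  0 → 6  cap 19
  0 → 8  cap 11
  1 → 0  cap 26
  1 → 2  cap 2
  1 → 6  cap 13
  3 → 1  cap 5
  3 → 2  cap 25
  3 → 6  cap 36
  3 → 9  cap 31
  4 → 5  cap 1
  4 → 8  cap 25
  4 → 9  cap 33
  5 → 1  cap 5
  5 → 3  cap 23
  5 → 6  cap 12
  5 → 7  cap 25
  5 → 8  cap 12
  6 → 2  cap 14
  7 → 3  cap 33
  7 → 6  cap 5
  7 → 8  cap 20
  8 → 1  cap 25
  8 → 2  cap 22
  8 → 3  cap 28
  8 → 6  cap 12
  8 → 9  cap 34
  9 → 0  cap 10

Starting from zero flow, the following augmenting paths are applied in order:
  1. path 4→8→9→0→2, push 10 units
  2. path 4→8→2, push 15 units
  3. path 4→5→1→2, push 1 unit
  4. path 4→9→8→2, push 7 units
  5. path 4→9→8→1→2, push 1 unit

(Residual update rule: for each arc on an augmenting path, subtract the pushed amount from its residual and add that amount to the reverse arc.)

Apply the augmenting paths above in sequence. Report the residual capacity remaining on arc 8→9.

after path 1 (4→8→9→0→2, push 10): res(8,9)=24
after path 2 (4→8→2, push 15): res(8,9)=24
after path 3 (4→5→1→2, push 1): res(8,9)=24
after path 4 (4→9→8→2, push 7): res(8,9)=31
after path 5 (4→9→8→1→2, push 1): res(8,9)=32

Residual capacity of (8,9): 32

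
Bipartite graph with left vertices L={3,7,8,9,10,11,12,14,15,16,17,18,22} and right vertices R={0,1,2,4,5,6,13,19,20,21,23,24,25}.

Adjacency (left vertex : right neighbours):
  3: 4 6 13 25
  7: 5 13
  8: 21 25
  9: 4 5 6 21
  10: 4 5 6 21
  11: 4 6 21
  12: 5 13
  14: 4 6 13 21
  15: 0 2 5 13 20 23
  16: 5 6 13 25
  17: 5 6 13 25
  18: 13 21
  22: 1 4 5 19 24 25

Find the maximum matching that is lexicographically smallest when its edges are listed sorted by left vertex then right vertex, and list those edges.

Lex-smallest maximum matching: {(3,4), (7,5), (8,21), (9,6), (12,13), (15,0), (16,25), (22,1)}

|M| = 8 (so the lex-smallest maximum matching has 8 edges)
process left vertices in ascending order; for each, take the smallest-labelled available neighbour that still permits 8 edges overall, or leave it unmatched if none does
lex-smallest matching: {3-4, 7-5, 8-21, 9-6, 12-13, 15-0, 16-25, 22-1}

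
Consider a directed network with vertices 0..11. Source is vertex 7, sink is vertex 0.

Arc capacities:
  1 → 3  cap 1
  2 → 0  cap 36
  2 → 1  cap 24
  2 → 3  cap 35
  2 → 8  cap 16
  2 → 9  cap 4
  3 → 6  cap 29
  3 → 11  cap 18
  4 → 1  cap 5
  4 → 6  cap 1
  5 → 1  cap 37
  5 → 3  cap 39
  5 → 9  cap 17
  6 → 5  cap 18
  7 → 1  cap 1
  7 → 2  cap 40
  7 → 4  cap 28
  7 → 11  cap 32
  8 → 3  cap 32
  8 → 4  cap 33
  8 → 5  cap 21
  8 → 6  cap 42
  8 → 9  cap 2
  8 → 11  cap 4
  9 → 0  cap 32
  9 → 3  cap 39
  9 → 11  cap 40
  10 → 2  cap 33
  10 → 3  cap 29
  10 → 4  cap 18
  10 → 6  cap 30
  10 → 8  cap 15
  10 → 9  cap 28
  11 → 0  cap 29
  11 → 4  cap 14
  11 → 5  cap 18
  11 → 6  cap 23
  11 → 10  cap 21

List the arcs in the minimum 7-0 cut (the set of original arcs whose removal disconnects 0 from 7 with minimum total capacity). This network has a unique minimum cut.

augment #1: 7→2→0 push 36
augment #2: 7→11→0 push 29
augment #3: 7→2→9→0 push 4
augment #4: 7→11→5→9→0 push 3
augment #5: 7→4→6→5→9→0 push 1
augment #6: 7→1→3→6→5→9→0 push 1
max flow = 74; residual-reachable set from 7 gives S-side
cut edges (S→T): {(1,3), (4,6), (7,2), (7,11)} total cap 74

Min-cut arcs: {(1,3), (4,6), (7,2), (7,11)} (total capacity 74)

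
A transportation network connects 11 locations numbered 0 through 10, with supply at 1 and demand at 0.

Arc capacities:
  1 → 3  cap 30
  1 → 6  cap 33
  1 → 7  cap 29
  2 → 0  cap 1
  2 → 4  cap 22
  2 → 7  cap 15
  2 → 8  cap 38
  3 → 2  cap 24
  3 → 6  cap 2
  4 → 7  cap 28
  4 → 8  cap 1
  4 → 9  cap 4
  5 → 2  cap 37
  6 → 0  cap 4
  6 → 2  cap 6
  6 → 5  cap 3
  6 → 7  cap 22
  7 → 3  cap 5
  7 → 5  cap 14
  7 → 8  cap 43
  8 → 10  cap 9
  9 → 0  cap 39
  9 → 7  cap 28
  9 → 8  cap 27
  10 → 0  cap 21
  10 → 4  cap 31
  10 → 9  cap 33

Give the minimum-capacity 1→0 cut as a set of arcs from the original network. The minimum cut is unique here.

Min-cut arcs: {(2,0), (4,9), (6,0), (8,10)} (total capacity 18)

augment #1: 1→6→0 push 4
augment #2: 1→3→2→0 push 1
augment #3: 1→7→8→10→0 push 9
augment #4: 1→3→2→4→9→0 push 4
max flow = 18; residual-reachable set from 1 gives S-side
cut edges (S→T): {(2,0), (4,9), (6,0), (8,10)} total cap 18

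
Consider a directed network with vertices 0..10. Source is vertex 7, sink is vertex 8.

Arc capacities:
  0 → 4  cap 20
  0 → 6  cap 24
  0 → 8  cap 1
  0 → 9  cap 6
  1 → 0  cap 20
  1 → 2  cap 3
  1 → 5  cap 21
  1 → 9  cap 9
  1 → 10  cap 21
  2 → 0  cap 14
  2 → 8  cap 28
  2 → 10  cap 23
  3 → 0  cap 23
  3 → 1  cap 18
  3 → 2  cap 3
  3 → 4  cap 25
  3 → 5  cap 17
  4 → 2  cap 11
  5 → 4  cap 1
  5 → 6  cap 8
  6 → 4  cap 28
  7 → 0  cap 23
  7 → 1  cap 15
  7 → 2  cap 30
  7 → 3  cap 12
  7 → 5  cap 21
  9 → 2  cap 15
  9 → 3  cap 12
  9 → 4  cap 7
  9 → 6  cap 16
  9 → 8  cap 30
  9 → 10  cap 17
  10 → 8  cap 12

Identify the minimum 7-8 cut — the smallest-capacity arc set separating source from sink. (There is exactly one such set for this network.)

augment #1: 7→0→8 push 1
augment #2: 7→2→8 push 28
augment #3: 7→0→9→8 push 6
augment #4: 7→1→9→8 push 9
augment #5: 7→1→10→8 push 6
augment #6: 7→2→10→8 push 2
augment #7: 7→3→1→10→8 push 4
max flow = 56; residual-reachable set from 7 gives S-side
cut edges (S→T): {(0,8), (0,9), (1,9), (2,8), (10,8)} total cap 56

Min-cut arcs: {(0,8), (0,9), (1,9), (2,8), (10,8)} (total capacity 56)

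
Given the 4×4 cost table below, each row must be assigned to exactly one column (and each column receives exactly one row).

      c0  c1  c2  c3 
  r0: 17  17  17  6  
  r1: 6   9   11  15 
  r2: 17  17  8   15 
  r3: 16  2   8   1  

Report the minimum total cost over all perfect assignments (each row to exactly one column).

optimal assignment: row0→col3 (cost 6), row1→col0 (cost 6), row2→col2 (cost 8), row3→col1 (cost 2)
total = 6 + 6 + 8 + 2 = 22

Minimum assignment cost: 22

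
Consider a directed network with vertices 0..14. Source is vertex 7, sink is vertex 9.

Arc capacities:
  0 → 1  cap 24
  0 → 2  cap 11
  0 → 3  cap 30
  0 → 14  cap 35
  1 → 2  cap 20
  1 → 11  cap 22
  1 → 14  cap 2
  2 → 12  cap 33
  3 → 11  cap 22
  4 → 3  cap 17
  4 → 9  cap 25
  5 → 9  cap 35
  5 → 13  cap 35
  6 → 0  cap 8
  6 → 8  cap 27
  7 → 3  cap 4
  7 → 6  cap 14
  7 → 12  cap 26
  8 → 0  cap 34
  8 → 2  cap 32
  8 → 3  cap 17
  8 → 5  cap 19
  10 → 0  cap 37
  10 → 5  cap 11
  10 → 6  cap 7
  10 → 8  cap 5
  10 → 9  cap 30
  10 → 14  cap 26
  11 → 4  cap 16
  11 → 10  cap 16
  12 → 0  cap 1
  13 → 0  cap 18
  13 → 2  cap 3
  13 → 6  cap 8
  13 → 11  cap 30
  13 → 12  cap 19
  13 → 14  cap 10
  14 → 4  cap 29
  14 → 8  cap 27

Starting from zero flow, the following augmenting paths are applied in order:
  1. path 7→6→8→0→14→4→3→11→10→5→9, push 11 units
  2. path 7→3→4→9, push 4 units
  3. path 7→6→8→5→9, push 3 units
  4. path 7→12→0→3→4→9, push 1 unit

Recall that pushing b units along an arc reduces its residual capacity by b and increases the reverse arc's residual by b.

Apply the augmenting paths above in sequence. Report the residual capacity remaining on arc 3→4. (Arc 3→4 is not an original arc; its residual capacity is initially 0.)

after path 1 (7→6→8→0→14→4→3→11→10→5→9, push 11): res(3,4)=11
after path 2 (7→3→4→9, push 4): res(3,4)=7
after path 3 (7→6→8→5→9, push 3): res(3,4)=7
after path 4 (7→12→0→3→4→9, push 1): res(3,4)=6

Residual capacity of (3,4): 6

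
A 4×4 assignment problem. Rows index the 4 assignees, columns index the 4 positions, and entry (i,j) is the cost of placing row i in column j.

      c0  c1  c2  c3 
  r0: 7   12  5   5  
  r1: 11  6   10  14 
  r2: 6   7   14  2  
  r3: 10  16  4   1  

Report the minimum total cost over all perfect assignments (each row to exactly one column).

Minimum assignment cost: 18

optimal assignment: row0→col2 (cost 5), row1→col1 (cost 6), row2→col0 (cost 6), row3→col3 (cost 1)
total = 5 + 6 + 6 + 1 = 18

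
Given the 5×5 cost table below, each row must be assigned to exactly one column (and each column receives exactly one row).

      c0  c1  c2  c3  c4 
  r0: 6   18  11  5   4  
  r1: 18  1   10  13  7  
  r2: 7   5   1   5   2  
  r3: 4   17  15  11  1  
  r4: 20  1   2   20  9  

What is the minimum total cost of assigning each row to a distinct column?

optimal assignment: row0→col3 (cost 5), row1→col1 (cost 1), row2→col4 (cost 2), row3→col0 (cost 4), row4→col2 (cost 2)
total = 5 + 1 + 2 + 4 + 2 = 14

Minimum assignment cost: 14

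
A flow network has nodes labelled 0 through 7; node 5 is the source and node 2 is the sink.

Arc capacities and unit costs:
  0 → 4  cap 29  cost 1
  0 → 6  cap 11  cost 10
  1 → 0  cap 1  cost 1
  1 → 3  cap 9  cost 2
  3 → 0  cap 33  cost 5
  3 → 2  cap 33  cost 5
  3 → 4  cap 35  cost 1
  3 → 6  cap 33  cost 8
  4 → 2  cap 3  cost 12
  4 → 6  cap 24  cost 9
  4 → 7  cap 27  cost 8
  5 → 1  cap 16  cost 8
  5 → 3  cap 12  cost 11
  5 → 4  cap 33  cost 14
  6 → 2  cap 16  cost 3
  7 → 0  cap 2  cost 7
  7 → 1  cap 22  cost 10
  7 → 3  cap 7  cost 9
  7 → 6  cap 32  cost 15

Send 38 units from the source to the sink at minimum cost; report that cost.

Minimum cost for 38 units: 765

shortest-cost path #1: 5→1→3→2 push 9 @ unit cost 15 (adds 135)
shortest-cost path #2: 5→3→2 push 12 @ unit cost 16 (adds 192)
shortest-cost path #3: 5→1→0→4→2 push 1 @ unit cost 22 (adds 22)
shortest-cost path #4: 5→4→2 push 2 @ unit cost 26 (adds 52)
shortest-cost path #5: 5→4→6→2 push 14 @ unit cost 26 (adds 364)
total cost = 765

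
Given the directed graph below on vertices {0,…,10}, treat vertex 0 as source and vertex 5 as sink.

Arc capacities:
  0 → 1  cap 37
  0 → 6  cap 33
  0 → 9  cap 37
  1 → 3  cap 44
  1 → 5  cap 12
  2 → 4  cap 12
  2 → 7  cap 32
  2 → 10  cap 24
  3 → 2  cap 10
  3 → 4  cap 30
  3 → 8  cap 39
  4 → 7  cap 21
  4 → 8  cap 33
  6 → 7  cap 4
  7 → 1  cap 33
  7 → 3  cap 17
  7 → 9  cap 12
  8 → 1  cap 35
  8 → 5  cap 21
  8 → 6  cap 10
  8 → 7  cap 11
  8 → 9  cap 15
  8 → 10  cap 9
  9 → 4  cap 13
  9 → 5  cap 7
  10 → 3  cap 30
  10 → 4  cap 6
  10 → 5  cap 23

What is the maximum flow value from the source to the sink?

augment #1: 0→1→5 bottleneck 12, total now 12
augment #2: 0→9→5 bottleneck 7, total now 19
augment #3: 0→1→3→8→5 bottleneck 21, total now 40
augment #4: 0→1→3→2→10→5 bottleneck 4, total now 44
augment #5: 0→9→4→8→10→5 bottleneck 9, total now 53
augment #6: 0→6→7→3→2→10→5 bottleneck 4, total now 57
augment #7: 0→9→4→7→3→2→10→5 bottleneck 2, total now 59

Maximum flow value: 59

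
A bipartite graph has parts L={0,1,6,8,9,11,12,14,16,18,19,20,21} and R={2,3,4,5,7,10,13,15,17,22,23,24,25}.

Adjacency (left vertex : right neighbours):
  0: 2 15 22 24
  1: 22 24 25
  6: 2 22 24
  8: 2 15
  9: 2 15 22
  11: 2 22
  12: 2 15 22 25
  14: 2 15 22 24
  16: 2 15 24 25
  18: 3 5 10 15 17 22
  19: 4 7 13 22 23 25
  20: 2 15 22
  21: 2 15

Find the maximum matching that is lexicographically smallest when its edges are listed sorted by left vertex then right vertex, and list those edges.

|M| = 7 (so the lex-smallest maximum matching has 7 edges)
process left vertices in ascending order; for each, take the smallest-labelled available neighbour that still permits 7 edges overall, or leave it unmatched if none does
lex-smallest matching: {0-2, 1-22, 6-24, 8-15, 12-25, 18-3, 19-4}

Lex-smallest maximum matching: {(0,2), (1,22), (6,24), (8,15), (12,25), (18,3), (19,4)}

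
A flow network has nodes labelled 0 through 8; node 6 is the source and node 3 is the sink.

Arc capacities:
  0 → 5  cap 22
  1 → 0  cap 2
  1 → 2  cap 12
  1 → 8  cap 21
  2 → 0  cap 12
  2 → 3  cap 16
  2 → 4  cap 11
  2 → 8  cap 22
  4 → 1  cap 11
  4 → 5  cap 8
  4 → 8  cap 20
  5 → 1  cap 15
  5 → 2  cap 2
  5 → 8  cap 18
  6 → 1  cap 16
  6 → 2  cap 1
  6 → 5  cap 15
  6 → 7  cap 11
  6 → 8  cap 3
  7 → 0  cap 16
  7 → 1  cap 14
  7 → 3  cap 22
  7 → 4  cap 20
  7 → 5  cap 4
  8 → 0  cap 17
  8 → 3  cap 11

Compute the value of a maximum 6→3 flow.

augment #1: 6→2→3 bottleneck 1, total now 1
augment #2: 6→7→3 bottleneck 11, total now 12
augment #3: 6→8→3 bottleneck 3, total now 15
augment #4: 6→1→2→3 bottleneck 12, total now 27
augment #5: 6→1→8→3 bottleneck 4, total now 31
augment #6: 6→5→2→3 bottleneck 2, total now 33
augment #7: 6→5→8→3 bottleneck 4, total now 37

Maximum flow value: 37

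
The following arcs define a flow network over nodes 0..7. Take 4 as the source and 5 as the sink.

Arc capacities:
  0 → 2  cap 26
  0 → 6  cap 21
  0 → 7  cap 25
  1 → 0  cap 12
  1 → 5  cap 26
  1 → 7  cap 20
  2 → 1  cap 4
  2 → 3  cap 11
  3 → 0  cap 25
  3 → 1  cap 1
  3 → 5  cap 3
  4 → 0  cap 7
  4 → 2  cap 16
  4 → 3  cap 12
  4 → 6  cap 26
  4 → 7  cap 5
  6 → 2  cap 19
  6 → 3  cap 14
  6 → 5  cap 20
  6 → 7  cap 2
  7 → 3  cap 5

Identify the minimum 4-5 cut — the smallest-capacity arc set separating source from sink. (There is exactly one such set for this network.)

Min-cut arcs: {(2,1), (3,1), (3,5), (6,5)} (total capacity 28)

augment #1: 4→3→5 push 3
augment #2: 4→6→5 push 20
augment #3: 4→2→1→5 push 4
augment #4: 4→3→1→5 push 1
max flow = 28; residual-reachable set from 4 gives S-side
cut edges (S→T): {(2,1), (3,1), (3,5), (6,5)} total cap 28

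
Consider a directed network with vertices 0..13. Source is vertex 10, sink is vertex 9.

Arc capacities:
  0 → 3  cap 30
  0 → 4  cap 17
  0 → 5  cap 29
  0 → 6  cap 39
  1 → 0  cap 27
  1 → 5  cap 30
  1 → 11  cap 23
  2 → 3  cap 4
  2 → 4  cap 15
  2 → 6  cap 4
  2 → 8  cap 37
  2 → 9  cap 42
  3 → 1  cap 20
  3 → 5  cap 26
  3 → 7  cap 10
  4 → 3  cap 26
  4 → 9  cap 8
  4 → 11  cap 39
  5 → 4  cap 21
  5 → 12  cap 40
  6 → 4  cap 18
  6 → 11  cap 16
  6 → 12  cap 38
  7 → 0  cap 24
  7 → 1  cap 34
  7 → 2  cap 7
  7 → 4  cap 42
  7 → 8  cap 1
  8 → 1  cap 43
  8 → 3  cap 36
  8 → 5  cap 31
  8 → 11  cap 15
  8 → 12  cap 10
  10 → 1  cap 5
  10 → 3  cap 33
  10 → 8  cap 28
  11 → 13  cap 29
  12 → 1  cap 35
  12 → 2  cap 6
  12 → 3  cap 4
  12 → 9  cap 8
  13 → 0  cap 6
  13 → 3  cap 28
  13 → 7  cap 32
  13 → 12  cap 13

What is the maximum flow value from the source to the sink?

augment #1: 10→8→12→9 bottleneck 8, total now 8
augment #2: 10→1→0→4→9 bottleneck 5, total now 13
augment #3: 10→3→5→4→9 bottleneck 3, total now 16
augment #4: 10→3→7→2→9 bottleneck 7, total now 23
augment #5: 10→8→12→2→9 bottleneck 2, total now 25
augment #6: 10→3→5→12→2→9 bottleneck 4, total now 29

Maximum flow value: 29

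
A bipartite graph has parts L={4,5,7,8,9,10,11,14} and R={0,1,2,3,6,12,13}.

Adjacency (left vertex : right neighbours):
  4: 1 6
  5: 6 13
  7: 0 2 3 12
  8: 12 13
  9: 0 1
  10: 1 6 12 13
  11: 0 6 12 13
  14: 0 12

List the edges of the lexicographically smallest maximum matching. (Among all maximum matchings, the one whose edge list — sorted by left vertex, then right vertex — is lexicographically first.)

|M| = 6 (so the lex-smallest maximum matching has 6 edges)
process left vertices in ascending order; for each, take the smallest-labelled available neighbour that still permits 6 edges overall, or leave it unmatched if none does
lex-smallest matching: {4-1, 5-6, 7-2, 8-12, 9-0, 10-13}

Lex-smallest maximum matching: {(4,1), (5,6), (7,2), (8,12), (9,0), (10,13)}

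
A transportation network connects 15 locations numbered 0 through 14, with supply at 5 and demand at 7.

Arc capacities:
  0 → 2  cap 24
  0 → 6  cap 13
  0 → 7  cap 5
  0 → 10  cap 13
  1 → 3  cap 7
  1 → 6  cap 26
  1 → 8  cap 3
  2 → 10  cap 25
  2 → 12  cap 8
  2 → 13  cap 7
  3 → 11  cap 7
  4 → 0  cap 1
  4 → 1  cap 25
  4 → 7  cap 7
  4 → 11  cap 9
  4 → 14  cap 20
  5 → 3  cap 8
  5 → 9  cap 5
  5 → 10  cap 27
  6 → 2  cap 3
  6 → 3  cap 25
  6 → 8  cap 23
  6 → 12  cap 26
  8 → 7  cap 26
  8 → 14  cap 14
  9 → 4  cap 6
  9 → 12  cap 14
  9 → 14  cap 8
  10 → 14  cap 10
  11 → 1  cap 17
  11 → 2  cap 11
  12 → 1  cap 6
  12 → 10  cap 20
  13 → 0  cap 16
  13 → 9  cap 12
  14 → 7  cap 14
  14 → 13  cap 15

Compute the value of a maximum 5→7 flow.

Maximum flow value: 22

augment #1: 5→9→4→7 bottleneck 5, total now 5
augment #2: 5→10→14→7 bottleneck 10, total now 15
augment #3: 5→3→11→1→8→7 bottleneck 3, total now 18
augment #4: 5→3→11→1→6→8→7 bottleneck 4, total now 22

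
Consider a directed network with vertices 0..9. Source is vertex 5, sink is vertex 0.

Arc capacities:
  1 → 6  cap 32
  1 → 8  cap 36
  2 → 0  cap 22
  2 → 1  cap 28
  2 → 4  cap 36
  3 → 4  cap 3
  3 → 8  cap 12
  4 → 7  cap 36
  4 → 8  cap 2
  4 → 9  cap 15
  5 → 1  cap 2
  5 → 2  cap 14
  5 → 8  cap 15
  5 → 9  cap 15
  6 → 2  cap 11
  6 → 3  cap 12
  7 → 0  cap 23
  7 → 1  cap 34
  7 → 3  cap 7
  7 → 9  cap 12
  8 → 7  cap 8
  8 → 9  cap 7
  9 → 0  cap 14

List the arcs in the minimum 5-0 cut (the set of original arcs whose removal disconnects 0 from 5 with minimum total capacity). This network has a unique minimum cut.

Min-cut arcs: {(5,1), (5,2), (8,7), (9,0)} (total capacity 38)

augment #1: 5→2→0 push 14
augment #2: 5→9→0 push 14
augment #3: 5→8→7→0 push 8
augment #4: 5→1→6→2→0 push 2
max flow = 38; residual-reachable set from 5 gives S-side
cut edges (S→T): {(5,1), (5,2), (8,7), (9,0)} total cap 38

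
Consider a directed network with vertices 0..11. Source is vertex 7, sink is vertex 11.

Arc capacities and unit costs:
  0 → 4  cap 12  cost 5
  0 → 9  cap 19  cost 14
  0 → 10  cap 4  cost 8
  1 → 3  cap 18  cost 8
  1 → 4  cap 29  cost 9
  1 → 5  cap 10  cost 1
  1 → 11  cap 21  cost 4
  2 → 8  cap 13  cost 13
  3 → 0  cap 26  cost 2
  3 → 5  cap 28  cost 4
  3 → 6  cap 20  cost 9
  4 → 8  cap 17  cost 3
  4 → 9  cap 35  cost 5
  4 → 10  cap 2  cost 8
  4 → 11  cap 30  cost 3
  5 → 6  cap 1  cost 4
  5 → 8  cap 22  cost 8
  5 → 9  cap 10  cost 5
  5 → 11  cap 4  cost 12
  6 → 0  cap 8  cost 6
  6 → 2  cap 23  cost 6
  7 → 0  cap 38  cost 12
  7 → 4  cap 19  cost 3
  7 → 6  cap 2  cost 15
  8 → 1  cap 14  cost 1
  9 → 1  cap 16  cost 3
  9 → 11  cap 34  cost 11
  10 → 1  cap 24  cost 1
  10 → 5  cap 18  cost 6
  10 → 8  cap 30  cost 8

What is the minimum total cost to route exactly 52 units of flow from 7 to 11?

Minimum cost for 52 units: 1024

shortest-cost path #1: 7→4→11 push 19 @ unit cost 6 (adds 114)
shortest-cost path #2: 7→0→4→11 push 11 @ unit cost 20 (adds 220)
shortest-cost path #3: 7→0→4→8→1→11 push 1 @ unit cost 25 (adds 25)
shortest-cost path #4: 7→0→10→1→11 push 4 @ unit cost 25 (adds 100)
shortest-cost path #5: 7→0→9→1→11 push 16 @ unit cost 33 (adds 528)
shortest-cost path #6: 7→0→9→11 push 1 @ unit cost 37 (adds 37)
total cost = 1024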